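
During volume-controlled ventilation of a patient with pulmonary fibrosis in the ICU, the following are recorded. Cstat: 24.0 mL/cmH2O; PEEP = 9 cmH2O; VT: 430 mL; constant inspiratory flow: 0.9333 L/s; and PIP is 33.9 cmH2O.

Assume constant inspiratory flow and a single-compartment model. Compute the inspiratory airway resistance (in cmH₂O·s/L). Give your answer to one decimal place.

7.5

Equation of motion (constant flow): PIP = Vt/C + R·V̇ + PEEP.
R·V̇ = PIP − Vt/C − PEEP = 33.9 − 430/24.0 − 9 = 33.9 − 17.917 − 9 = 6.983 cmH2O.
R = 6.983 / 0.9333 = 7.482 cmH2O·s/L.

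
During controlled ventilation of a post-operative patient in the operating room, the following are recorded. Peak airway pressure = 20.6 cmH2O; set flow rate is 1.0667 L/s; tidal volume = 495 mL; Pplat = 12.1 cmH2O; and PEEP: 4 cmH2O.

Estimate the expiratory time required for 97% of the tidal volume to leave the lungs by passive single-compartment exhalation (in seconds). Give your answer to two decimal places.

1.71

R = (PIP − Pplat)/V̇ = (20.6 − 12.1) / 1.0667 = 8.5/1.0667 = 7.969 cmH2O·s/L.
C = Vt/(Pplat − PEEP) = 495.0 / (12.1 − 4) = 495.0/8.1 = 61.111 mL/cmH2O.
τ = R × C = 7.969 × 0.06111 L/cmH2O = 0.487 s.
t = −τ·ln(1 − 0.97) = −0.487·ln(0.03) = 1.708 s.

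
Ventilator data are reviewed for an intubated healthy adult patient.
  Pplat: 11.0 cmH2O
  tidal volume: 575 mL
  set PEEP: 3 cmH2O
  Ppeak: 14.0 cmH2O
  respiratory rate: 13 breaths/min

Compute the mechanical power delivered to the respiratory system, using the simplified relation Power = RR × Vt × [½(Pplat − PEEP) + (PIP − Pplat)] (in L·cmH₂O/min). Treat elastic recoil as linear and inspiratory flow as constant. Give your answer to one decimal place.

Per-breath work = Vt × [½(Pplat−PEEP) + (PIP−Pplat)] = 0.575 × [0.5×8.0 + 3.0] = 0.575 × 7.0 = 4.025 L·cmH2O.
Power = 13 × 4.025 = 52.325 L·cmH2O/min.

52.3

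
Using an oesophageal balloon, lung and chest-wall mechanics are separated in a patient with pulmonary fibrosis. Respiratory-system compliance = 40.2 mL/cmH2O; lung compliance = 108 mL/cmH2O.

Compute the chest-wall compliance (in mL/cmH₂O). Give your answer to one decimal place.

1/Ccw = 1/Crs − 1/CL.
1/Ccw = 1/40.2 − 1/108 = 0.01562.
Ccw = 64.02 mL/cmH2O.

64.0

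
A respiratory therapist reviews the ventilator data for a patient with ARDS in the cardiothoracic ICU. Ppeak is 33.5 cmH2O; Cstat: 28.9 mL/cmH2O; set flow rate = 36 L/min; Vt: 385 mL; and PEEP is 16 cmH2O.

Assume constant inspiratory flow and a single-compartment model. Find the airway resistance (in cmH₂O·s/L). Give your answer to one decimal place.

Flow: 36 L/min ÷ 60 = 0.6 L/s.
Equation of motion (constant flow): PIP = Vt/C + R·V̇ + PEEP.
R·V̇ = PIP − Vt/C − PEEP = 33.5 − 385/28.9 − 16 = 33.5 − 13.322 − 16 = 4.178 cmH2O.
R = 4.178 / 0.6 = 6.963 cmH2O·s/L.

7.0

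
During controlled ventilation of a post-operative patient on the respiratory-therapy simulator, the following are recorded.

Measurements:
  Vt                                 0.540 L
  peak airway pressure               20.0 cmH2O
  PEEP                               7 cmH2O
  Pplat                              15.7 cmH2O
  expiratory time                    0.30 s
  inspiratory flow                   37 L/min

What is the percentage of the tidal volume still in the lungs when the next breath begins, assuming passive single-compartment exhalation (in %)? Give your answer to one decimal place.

Flow: 37 L/min ÷ 60 = 0.6167 L/s.
R = (PIP − Pplat)/V̇ = (20.0 − 15.7) / 0.6167 = 4.3/0.6167 = 6.973 cmH2O·s/L.
C = Vt/(Pplat − PEEP) = 540.0 / (15.7 − 7) = 540.0/8.7 = 62.069 mL/cmH2O.
τ = R × C = 6.973 × 0.06207 L/cmH2O = 0.4328 s.
Fraction remaining at end-expiration = e^(−Te/τ) = e^(−0.30/0.4328) = 0.5 → 50.0%.

50.0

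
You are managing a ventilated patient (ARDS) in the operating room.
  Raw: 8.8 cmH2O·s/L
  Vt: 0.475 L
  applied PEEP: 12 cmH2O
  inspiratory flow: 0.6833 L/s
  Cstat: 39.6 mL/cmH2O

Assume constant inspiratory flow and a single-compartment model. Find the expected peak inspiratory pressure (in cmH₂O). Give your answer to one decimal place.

Equation of motion (constant flow): PIP = Vt/C + R·V̇ + PEEP.
PIP = 475/39.6 + 8.8×0.6833 + 12 = 11.995 + 6.013 + 12 = 30.008 cmH2O.

30.0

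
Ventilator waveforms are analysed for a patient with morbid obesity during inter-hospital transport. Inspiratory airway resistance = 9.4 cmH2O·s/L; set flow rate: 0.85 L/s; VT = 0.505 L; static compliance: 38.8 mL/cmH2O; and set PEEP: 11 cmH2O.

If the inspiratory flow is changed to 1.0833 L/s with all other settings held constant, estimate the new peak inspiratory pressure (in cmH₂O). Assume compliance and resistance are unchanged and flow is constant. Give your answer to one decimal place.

PIP = Vt/C + R·V̇ + PEEP (constant-flow equation of motion).
Only the resistive term changes: ΔPIP = R × ΔV̇ = 9.4 × (1.0833 − 0.85) = 9.4 × 0.2333 = 2.193 cmH2O.
Original PIP = 505/38.8 + 9.4×0.85 + 11 = 32.005 cmH2O; new PIP = 32.005 + (2.193) = 34.198 cmH2O.

34.2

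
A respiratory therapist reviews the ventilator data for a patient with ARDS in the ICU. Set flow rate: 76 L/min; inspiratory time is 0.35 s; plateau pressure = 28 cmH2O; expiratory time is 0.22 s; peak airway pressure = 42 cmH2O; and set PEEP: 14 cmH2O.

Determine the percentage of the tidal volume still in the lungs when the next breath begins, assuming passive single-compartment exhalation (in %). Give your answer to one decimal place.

53.3

Flow: 76 L/min ÷ 60 = 1.2667 L/s.
Vt = flow × Ti = 1.2667 L/s × 0.35 s × 1000 mL/L = 443.35 mL.
R = (PIP − Pplat)/V̇ = (42 − 28) / 1.2667 = 14.0/1.2667 = 11.052 cmH2O·s/L.
C = Vt/(Pplat − PEEP) = 443.35 / (28 − 14) = 443.35/14.0 = 31.668 mL/cmH2O.
τ = R × C = 11.052 × 0.03167 L/cmH2O = 0.35 s.
Fraction remaining at end-expiration = e^(−Te/τ) = e^(−0.22/0.35) = 0.5334 → 53.34%.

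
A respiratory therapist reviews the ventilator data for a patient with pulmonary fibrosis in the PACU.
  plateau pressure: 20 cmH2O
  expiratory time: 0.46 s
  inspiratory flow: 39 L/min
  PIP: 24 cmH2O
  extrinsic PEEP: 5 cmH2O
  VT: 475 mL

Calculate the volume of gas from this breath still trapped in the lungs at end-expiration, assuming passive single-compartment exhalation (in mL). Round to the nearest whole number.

Flow: 39 L/min ÷ 60 = 0.65 L/s.
R = (PIP − Pplat)/V̇ = (24 − 20) / 0.65 = 4.0/0.65 = 6.154 cmH2O·s/L.
C = Vt/(Pplat − PEEP) = 475.0 / (20 − 5) = 475.0/15.0 = 31.667 mL/cmH2O.
τ = R × C = 6.154 × 0.03167 L/cmH2O = 0.1949 s.
Fraction remaining = e^(−Te/τ) = e^(−0.46/0.1949) = 0.0944.
Trapped volume = 475.0 × 0.0944 = 44.84 mL.

45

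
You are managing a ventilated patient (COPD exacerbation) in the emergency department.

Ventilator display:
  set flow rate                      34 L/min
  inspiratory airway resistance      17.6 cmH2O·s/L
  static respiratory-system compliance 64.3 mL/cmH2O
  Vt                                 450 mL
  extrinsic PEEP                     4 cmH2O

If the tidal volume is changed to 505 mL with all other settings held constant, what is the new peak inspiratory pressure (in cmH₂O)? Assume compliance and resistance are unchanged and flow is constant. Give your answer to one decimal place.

Flow: 34 L/min ÷ 60 = 0.5667 L/s.
PIP = Vt/C + R·V̇ + PEEP (constant-flow equation of motion).
Only the elastic term changes: ΔPIP = ΔVt / C = (505 − 450) / 64.3 = 0.8554 cmH2O.
Original PIP = 450/64.3 + 17.6×0.5667 + 4 = 20.972 cmH2O; new PIP = 20.972 + (0.8554) = 21.827 cmH2O.

21.8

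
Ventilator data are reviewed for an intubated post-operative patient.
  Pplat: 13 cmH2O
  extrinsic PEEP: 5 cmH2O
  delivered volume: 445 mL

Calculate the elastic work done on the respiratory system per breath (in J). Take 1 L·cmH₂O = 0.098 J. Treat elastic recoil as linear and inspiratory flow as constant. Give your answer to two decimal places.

Elastic work ≈ ½ × (Pplat − PEEP) × Vt = 0.5 × (13 − 5) × 0.445 L = 0.5 × 8.0 × 0.445 = 1.78 L·cmH2O.
× 0.098 J/(L·cmH2O) → 0.1744 J.

0.17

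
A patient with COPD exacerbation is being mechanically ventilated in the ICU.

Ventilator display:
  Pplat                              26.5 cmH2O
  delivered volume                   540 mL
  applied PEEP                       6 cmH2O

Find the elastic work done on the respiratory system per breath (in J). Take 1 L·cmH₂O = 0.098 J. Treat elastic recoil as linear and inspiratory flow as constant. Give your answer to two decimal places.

Elastic work ≈ ½ × (Pplat − PEEP) × Vt = 0.5 × (26.5 − 6) × 0.540 L = 0.5 × 20.5 × 0.540 = 5.535 L·cmH2O.
× 0.098 J/(L·cmH2O) → 0.5424 J.

0.54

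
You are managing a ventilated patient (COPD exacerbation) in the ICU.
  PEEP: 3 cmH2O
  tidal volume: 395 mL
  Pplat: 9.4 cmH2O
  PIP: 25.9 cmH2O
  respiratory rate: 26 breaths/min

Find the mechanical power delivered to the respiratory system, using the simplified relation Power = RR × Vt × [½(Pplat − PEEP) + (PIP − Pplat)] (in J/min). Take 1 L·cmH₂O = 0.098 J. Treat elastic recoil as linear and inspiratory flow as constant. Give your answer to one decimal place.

Per-breath work = Vt × [½(Pplat−PEEP) + (PIP−Pplat)] = 0.395 × [0.5×6.4 + 16.5] = 0.395 × 19.7 = 7.782 L·cmH2O.
Power = 26 × 7.782 = 202.33 L·cmH2O/min.
× 0.098 J/(L·cmH2O) → 19.828 J/min.

19.8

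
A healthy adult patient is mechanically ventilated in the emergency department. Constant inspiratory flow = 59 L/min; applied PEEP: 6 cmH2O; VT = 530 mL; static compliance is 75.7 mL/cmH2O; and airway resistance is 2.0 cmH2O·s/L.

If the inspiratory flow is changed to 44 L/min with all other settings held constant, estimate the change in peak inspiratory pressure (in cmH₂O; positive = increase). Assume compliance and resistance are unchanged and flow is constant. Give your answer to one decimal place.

Flow: 59 L/min ÷ 60 = 0.9833 L/s.
New flow: 44 L/min ÷ 60 = 0.7333 L/s.
PIP = Vt/C + R·V̇ + PEEP (constant-flow equation of motion).
Only the resistive term changes: ΔPIP = R × ΔV̇ = 2.0 × (0.7333 − 0.9833) = 2.0 × -0.25 = -0.5 cmH2O.

-0.5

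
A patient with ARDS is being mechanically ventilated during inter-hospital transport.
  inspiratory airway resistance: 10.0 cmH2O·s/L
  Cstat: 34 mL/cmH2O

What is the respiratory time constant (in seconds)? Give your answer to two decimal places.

0.34

τ = R × C = 10.0 × 34 mL/cmH2O = 10.0 × 0.034 L/cmH2O = 0.34 s.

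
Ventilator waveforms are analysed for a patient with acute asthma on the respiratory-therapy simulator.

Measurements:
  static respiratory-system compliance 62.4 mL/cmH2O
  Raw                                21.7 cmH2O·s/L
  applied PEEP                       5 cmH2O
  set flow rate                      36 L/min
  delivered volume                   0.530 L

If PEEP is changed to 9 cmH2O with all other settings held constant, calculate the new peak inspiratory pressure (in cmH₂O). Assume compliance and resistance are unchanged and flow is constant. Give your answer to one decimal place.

Flow: 36 L/min ÷ 60 = 0.6 L/s.
PIP = Vt/C + R·V̇ + PEEP (constant-flow equation of motion).
Only the baseline term changes: ΔPIP = ΔPEEP = 9 − 5 = 4.0 cmH2O.
Original PIP = 530/62.4 + 21.7×0.6 + 5 = 26.514 cmH2O; new PIP = 26.514 + (4.0) = 30.514 cmH2O.

30.5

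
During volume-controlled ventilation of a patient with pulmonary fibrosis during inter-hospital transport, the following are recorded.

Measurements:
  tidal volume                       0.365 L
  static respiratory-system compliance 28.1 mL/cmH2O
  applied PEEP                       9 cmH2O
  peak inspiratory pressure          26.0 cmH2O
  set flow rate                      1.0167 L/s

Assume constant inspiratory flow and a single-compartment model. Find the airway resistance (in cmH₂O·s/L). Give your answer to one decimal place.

3.9

Equation of motion (constant flow): PIP = Vt/C + R·V̇ + PEEP.
R·V̇ = PIP − Vt/C − PEEP = 26.0 − 365/28.1 − 9 = 26.0 − 12.989 − 9 = 4.011 cmH2O.
R = 4.011 / 1.0167 = 3.945 cmH2O·s/L.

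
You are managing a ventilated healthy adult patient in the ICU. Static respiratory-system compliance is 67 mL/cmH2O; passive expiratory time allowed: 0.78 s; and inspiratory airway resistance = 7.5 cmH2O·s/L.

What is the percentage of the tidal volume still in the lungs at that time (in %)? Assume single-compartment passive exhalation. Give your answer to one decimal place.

21.2

τ = R × C = 7.5 × 67 mL/cmH2O = 7.5 × 0.067 L/cmH2O = 0.5025 s.
Passive exhalation: V(t)/V₀ = e^(−t/τ) = e^(−0.78/0.5025) = 0.2118.
Fraction remaining = 0.2118 → 21.18%.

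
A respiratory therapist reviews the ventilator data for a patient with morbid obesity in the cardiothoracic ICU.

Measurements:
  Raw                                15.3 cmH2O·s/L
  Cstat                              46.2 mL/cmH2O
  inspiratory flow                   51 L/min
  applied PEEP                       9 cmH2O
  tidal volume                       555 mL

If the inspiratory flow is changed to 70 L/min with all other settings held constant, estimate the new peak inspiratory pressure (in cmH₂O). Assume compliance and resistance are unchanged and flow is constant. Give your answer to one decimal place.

38.9

Flow: 51 L/min ÷ 60 = 0.85 L/s.
New flow: 70 L/min ÷ 60 = 1.1667 L/s.
PIP = Vt/C + R·V̇ + PEEP (constant-flow equation of motion).
Only the resistive term changes: ΔPIP = R × ΔV̇ = 15.3 × (1.1667 − 0.85) = 15.3 × 0.3167 = 4.846 cmH2O.
Original PIP = 555/46.2 + 15.3×0.85 + 9 = 34.018 cmH2O; new PIP = 34.018 + (4.846) = 38.864 cmH2O.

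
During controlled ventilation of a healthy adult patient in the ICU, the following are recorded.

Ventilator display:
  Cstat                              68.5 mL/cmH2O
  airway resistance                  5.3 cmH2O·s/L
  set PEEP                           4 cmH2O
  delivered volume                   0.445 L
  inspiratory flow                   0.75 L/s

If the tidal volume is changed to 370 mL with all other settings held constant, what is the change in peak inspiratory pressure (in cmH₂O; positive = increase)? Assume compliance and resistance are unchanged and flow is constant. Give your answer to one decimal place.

-1.1

PIP = Vt/C + R·V̇ + PEEP (constant-flow equation of motion).
Only the elastic term changes: ΔPIP = ΔVt / C = (370 − 445) / 68.5 = -1.095 cmH2O.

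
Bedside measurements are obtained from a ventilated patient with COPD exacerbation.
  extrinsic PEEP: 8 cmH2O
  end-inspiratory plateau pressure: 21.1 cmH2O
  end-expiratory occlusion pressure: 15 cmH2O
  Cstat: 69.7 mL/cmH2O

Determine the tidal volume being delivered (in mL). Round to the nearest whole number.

End-expiratory occlusion gives total PEEP = 15 cmH2O (intrinsic PEEP = 15 − 8 = 7). Use total PEEP for the elastic gradient.
Vt = Cstat × (Pplat − PEEPtotal) = 69.7 × (21.1 − 15) = 69.7 × 6.1 = 425.17 mL.

425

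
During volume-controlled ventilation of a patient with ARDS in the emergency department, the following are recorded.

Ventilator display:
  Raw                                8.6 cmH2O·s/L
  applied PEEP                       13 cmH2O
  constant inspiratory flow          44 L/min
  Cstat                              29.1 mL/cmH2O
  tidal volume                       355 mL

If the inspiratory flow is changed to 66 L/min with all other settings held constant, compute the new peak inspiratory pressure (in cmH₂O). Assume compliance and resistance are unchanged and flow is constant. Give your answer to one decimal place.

Flow: 44 L/min ÷ 60 = 0.7333 L/s.
New flow: 66 L/min ÷ 60 = 1.1 L/s.
PIP = Vt/C + R·V̇ + PEEP (constant-flow equation of motion).
Only the resistive term changes: ΔPIP = R × ΔV̇ = 8.6 × (1.1 − 0.7333) = 8.6 × 0.3667 = 3.154 cmH2O.
Original PIP = 355/29.1 + 8.6×0.7333 + 13 = 31.506 cmH2O; new PIP = 31.506 + (3.154) = 34.66 cmH2O.

34.7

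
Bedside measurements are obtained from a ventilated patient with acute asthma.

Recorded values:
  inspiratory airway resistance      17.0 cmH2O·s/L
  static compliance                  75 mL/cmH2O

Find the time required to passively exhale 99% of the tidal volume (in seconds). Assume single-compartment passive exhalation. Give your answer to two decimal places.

τ = R × C = 17.0 × 75 mL/cmH2O = 17.0 × 0.075 L/cmH2O = 1.275 s.
Exhaled fraction f = 1 − e^(−t/τ) → t = −τ·ln(1 − f) = −1.275·ln(0.01) = 5.872 s.

5.87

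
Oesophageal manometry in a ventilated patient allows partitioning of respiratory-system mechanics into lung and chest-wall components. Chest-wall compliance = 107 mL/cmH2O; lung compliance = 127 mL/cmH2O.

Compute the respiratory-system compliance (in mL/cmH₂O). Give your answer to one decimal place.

58.1

Lung and chest wall are elastances in series: 1/Crs = 1/CL + 1/Ccw.
1/Crs = 1/127 + 1/107 = 0.01722.
Crs = 58.072 mL/cmH2O.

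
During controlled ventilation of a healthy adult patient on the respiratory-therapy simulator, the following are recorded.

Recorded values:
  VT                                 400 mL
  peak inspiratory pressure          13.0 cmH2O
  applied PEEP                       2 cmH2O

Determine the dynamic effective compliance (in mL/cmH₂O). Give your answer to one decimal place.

36.4

Dynamic compliance = Vt / (PIP − PEEP) = 400 / (13.0 − 2) = 400 / 11.0 = 36.364 mL/cmH2O.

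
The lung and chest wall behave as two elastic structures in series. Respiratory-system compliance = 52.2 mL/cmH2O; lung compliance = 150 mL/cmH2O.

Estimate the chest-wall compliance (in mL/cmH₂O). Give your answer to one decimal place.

1/Ccw = 1/Crs − 1/CL.
1/Ccw = 1/52.2 − 1/150 = 0.01249.
Ccw = 80.064 mL/cmH2O.

80.1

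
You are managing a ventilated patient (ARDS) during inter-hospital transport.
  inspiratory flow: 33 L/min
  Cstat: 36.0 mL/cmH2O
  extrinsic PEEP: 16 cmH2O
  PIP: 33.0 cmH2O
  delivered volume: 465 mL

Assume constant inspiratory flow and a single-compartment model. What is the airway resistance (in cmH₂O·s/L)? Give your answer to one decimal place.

Flow: 33 L/min ÷ 60 = 0.55 L/s.
Equation of motion (constant flow): PIP = Vt/C + R·V̇ + PEEP.
R·V̇ = PIP − Vt/C − PEEP = 33.0 − 465/36.0 − 16 = 33.0 − 12.917 − 16 = 4.083 cmH2O.
R = 4.083 / 0.55 = 7.424 cmH2O·s/L.

7.4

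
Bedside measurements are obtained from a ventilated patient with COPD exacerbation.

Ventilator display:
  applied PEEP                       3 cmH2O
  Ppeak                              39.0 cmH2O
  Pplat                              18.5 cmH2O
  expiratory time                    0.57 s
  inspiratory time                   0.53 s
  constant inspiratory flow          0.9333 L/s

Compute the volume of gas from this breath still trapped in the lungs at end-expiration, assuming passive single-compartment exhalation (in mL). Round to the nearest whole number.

Vt = flow × Ti = 0.9333 L/s × 0.53 s × 1000 mL/L = 494.65 mL.
R = (PIP − Pplat)/V̇ = (39.0 − 18.5) / 0.9333 = 20.5/0.9333 = 21.965 cmH2O·s/L.
C = Vt/(Pplat − PEEP) = 494.65 / (18.5 − 3) = 494.65/15.5 = 31.913 mL/cmH2O.
τ = R × C = 21.965 × 0.03191 L/cmH2O = 0.7009 s.
Fraction remaining = e^(−Te/τ) = e^(−0.57/0.7009) = 0.4434.
Trapped volume = 494.65 × 0.4434 = 219.33 mL.

219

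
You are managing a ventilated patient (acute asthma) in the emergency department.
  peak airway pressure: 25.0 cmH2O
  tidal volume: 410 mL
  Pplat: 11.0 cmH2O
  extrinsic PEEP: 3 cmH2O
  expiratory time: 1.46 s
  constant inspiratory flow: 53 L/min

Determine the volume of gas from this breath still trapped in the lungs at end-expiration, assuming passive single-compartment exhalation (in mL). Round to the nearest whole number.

Flow: 53 L/min ÷ 60 = 0.8833 L/s.
R = (PIP − Pplat)/V̇ = (25.0 − 11.0) / 0.8833 = 14.0/0.8833 = 15.85 cmH2O·s/L.
C = Vt/(Pplat − PEEP) = 410.0 / (11.0 − 3) = 410.0/8.0 = 51.25 mL/cmH2O.
τ = R × C = 15.85 × 0.05125 L/cmH2O = 0.8123 s.
Fraction remaining = e^(−Te/τ) = e^(−1.46/0.8123) = 0.1657.
Trapped volume = 410.0 × 0.1657 = 67.937 mL.

68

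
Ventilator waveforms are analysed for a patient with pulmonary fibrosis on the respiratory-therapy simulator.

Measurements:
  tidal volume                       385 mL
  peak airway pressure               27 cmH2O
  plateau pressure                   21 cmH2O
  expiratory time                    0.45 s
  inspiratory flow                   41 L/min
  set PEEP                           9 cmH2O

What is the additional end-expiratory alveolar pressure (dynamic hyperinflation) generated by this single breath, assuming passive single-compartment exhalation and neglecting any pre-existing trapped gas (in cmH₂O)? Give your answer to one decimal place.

2.4

Flow: 41 L/min ÷ 60 = 0.6833 L/s.
R = (PIP − Pplat)/V̇ = (27 − 21) / 0.6833 = 6.0/0.6833 = 8.781 cmH2O·s/L.
C = Vt/(Pplat − PEEP) = 385.0 / (21 − 9) = 385.0/12.0 = 32.083 mL/cmH2O.
τ = R × C = 8.781 × 0.03208 L/cmH2O = 0.2817 s.
Fraction remaining = e^(−Te/τ) = e^(−0.45/0.2817) = 0.2024; trapped volume = 385.0 × 0.2024 = 77.924 mL.
Additional alveolar pressure from trapping ≈ V_trapped / C = 77.924 / 32.083 = 2.429 cmH2O.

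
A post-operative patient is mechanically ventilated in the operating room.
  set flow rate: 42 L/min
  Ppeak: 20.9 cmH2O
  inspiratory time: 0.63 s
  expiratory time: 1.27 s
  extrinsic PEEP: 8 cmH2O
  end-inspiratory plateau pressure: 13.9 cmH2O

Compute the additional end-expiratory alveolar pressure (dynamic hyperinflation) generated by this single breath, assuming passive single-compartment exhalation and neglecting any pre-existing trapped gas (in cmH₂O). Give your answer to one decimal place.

Flow: 42 L/min ÷ 60 = 0.7 L/s.
Vt = flow × Ti = 0.7 L/s × 0.63 s × 1000 mL/L = 441.0 mL.
R = (PIP − Pplat)/V̇ = (20.9 − 13.9) / 0.7 = 7.0/0.7 = 10.0 cmH2O·s/L.
C = Vt/(Pplat − PEEP) = 441.0 / (13.9 − 8) = 441.0/5.9 = 74.746 mL/cmH2O.
τ = R × C = 10.0 × 0.07475 L/cmH2O = 0.7475 s.
Fraction remaining = e^(−Te/τ) = e^(−1.27/0.7475) = 0.1829; trapped volume = 441.0 × 0.1829 = 80.659 mL.
Additional alveolar pressure from trapping ≈ V_trapped / C = 80.659 / 74.746 = 1.079 cmH2O.

1.1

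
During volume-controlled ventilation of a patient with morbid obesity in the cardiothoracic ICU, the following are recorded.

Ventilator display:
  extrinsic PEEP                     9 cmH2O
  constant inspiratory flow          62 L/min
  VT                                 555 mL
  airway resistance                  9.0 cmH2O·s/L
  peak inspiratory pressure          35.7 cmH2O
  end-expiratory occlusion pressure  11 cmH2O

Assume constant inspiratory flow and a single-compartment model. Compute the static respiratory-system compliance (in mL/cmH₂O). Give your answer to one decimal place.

Flow: 62 L/min ÷ 60 = 1.0333 L/s.
Total PEEP = 11 cmH2O (set 9 + intrinsic 2); this is the baseline alveolar pressure.
Equation of motion (constant flow): PIP = Vt/C + R·V̇ + PEEP.
Vt/C = PIP − R·V̇ − PEEP = 35.7 − 9.0×1.0333 − 11 = 35.7 − 9.3 − 11 = 15.4 cmH2O.
C = Vt / 15.4 = 555 / 15.4 = 36.039 mL/cmH2O.

36.0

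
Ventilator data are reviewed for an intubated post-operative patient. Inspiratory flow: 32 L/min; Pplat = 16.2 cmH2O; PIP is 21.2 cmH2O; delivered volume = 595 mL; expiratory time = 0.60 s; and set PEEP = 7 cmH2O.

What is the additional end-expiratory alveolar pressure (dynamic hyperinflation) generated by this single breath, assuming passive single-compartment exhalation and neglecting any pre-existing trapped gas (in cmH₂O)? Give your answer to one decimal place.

Flow: 32 L/min ÷ 60 = 0.5333 L/s.
R = (PIP − Pplat)/V̇ = (21.2 − 16.2) / 0.5333 = 5.0/0.5333 = 9.376 cmH2O·s/L.
C = Vt/(Pplat − PEEP) = 595.0 / (16.2 − 7) = 595.0/9.2 = 64.674 mL/cmH2O.
τ = R × C = 9.376 × 0.06467 L/cmH2O = 0.6063 s.
Fraction remaining = e^(−Te/τ) = e^(−0.60/0.6063) = 0.3717; trapped volume = 595.0 × 0.3717 = 221.16 mL.
Additional alveolar pressure from trapping ≈ V_trapped / C = 221.16 / 64.674 = 3.42 cmH2O.

3.4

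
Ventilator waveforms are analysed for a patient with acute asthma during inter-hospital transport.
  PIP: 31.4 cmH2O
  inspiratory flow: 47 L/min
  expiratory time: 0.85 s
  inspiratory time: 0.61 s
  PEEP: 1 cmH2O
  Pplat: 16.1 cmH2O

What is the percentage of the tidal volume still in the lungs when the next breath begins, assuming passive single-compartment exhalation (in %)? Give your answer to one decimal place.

Flow: 47 L/min ÷ 60 = 0.7833 L/s.
Vt = flow × Ti = 0.7833 L/s × 0.61 s × 1000 mL/L = 477.81 mL.
R = (PIP − Pplat)/V̇ = (31.4 − 16.1) / 0.7833 = 15.3/0.7833 = 19.533 cmH2O·s/L.
C = Vt/(Pplat − PEEP) = 477.81 / (16.1 − 1) = 477.81/15.1 = 31.643 mL/cmH2O.
τ = R × C = 19.533 × 0.03164 L/cmH2O = 0.618 s.
Fraction remaining at end-expiration = e^(−Te/τ) = e^(−0.85/0.618) = 0.2527 → 25.27%.

25.3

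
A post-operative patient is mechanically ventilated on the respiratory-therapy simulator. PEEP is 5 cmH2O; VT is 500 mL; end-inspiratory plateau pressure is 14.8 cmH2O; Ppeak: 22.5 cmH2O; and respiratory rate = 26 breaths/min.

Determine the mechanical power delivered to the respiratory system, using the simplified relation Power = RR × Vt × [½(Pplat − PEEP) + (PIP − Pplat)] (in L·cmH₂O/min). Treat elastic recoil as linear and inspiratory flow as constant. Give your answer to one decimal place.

163.8

Per-breath work = Vt × [½(Pplat−PEEP) + (PIP−Pplat)] = 0.500 × [0.5×9.8 + 7.7] = 0.500 × 12.6 = 6.3 L·cmH2O.
Power = 26 × 6.3 = 163.8 L·cmH2O/min.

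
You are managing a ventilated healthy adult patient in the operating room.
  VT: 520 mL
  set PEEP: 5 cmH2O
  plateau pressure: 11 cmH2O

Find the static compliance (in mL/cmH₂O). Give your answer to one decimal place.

Cstat = Vt / (Pplat − PEEP) = 520 / (11 − 5) = 520 / 6.0 = 86.667 mL/cmH2O.

86.7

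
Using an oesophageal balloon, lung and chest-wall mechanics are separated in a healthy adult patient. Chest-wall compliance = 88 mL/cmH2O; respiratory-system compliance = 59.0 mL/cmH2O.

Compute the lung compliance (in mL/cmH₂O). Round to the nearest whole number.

179

1/CL = 1/Crs − 1/Ccw.
1/CL = 1/59.0 − 1/88 = 0.005586.
CL = 179.02 mL/cmH2O.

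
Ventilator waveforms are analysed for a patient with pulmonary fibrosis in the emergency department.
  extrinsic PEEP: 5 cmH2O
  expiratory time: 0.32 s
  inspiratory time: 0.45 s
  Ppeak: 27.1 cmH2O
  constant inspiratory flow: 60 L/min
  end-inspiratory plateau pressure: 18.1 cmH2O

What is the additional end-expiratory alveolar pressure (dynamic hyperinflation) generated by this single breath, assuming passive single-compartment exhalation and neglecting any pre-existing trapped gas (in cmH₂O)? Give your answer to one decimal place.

Flow: 60 L/min ÷ 60 = 1 L/s.
Vt = flow × Ti = 1 L/s × 0.45 s × 1000 mL/L = 450.0 mL.
R = (PIP − Pplat)/V̇ = (27.1 − 18.1) / 1 = 9.0/1 = 9.0 cmH2O·s/L.
C = Vt/(Pplat − PEEP) = 450.0 / (18.1 − 5) = 450.0/13.1 = 34.351 mL/cmH2O.
τ = R × C = 9.0 × 0.03435 L/cmH2O = 0.3092 s.
Fraction remaining = e^(−Te/τ) = e^(−0.32/0.3092) = 0.3553; trapped volume = 450.0 × 0.3553 = 159.89 mL.
Additional alveolar pressure from trapping ≈ V_trapped / C = 159.89 / 34.351 = 4.655 cmH2O.

4.7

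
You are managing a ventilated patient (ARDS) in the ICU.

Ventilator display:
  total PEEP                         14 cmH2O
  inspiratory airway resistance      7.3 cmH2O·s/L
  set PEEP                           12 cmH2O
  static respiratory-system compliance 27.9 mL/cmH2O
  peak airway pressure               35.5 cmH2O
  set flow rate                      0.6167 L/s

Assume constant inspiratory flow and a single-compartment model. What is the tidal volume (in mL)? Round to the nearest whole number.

Total PEEP = 14 cmH2O (set 12 + intrinsic 2); this is the baseline alveolar pressure.
Equation of motion (constant flow): PIP = Vt/C + R·V̇ + PEEP.
Vt/C = PIP − R·V̇ − PEEP = 35.5 − 4.502 − 14 = 16.998 cmH2O.
Vt = C × 16.998 = 27.9 × 16.998 = 474.24 mL.

474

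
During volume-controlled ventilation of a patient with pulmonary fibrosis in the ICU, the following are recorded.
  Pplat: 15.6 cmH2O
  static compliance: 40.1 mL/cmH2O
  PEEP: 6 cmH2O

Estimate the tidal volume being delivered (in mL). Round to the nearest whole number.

385

Vt = Cstat × (Pplat − PEEP) = 40.1 × (15.6 − 6) = 40.1 × 9.6 = 384.96 mL.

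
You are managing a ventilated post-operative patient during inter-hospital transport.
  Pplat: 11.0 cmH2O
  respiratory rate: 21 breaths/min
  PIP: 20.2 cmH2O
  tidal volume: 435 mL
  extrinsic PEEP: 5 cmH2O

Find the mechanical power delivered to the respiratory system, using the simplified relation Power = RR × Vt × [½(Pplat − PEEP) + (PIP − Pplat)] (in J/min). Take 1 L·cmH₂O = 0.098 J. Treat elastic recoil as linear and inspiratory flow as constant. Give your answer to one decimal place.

Per-breath work = Vt × [½(Pplat−PEEP) + (PIP−Pplat)] = 0.435 × [0.5×6.0 + 9.2] = 0.435 × 12.2 = 5.307 L·cmH2O.
Power = 21 × 5.307 = 111.45 L·cmH2O/min.
× 0.098 J/(L·cmH2O) → 10.922 J/min.

10.9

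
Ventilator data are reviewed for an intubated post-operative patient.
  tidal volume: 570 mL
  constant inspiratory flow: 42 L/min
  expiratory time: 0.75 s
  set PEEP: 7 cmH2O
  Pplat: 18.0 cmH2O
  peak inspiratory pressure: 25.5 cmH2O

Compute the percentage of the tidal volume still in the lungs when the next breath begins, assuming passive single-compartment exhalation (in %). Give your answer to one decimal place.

25.9

Flow: 42 L/min ÷ 60 = 0.7 L/s.
R = (PIP − Pplat)/V̇ = (25.5 − 18.0) / 0.7 = 7.5/0.7 = 10.714 cmH2O·s/L.
C = Vt/(Pplat − PEEP) = 570.0 / (18.0 − 7) = 570.0/11.0 = 51.818 mL/cmH2O.
τ = R × C = 10.714 × 0.05182 L/cmH2O = 0.5552 s.
Fraction remaining at end-expiration = e^(−Te/τ) = e^(−0.75/0.5552) = 0.259 → 25.9%.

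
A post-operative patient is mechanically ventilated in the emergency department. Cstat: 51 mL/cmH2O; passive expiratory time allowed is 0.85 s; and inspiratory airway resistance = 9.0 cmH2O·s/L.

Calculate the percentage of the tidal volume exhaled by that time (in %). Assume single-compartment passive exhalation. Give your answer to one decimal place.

τ = R × C = 9.0 × 51 mL/cmH2O = 9.0 × 0.051 L/cmH2O = 0.459 s.
Passive exhalation: V(t)/V₀ = e^(−t/τ) = e^(−0.85/0.459) = 0.1569.
Fraction exhaled = 1 − 0.1569 = 0.8431 → 84.31%.

84.3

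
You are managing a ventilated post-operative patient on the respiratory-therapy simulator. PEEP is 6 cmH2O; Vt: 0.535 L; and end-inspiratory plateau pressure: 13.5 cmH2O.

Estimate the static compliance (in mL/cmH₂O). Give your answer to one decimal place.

Cstat = Vt / (Pplat − PEEP) = 535 / (13.5 − 6) = 535 / 7.5 = 71.333 mL/cmH2O.

71.3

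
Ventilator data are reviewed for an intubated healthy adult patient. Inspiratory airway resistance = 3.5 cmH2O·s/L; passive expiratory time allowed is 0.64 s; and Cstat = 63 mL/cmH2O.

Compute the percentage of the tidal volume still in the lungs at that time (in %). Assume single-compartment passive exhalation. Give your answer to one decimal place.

5.5

τ = R × C = 3.5 × 63 mL/cmH2O = 3.5 × 0.063 L/cmH2O = 0.2205 s.
Passive exhalation: V(t)/V₀ = e^(−t/τ) = e^(−0.64/0.2205) = 0.05489.
Fraction remaining = 0.05489 → 5.489%.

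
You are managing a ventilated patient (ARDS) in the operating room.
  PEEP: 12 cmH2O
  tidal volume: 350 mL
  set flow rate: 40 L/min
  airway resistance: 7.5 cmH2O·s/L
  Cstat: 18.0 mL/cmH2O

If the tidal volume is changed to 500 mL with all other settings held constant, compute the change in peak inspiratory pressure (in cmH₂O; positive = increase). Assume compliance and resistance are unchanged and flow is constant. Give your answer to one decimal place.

PIP = Vt/C + R·V̇ + PEEP (constant-flow equation of motion).
Only the elastic term changes: ΔPIP = ΔVt / C = (500 − 350) / 18.0 = 8.333 cmH2O.

8.3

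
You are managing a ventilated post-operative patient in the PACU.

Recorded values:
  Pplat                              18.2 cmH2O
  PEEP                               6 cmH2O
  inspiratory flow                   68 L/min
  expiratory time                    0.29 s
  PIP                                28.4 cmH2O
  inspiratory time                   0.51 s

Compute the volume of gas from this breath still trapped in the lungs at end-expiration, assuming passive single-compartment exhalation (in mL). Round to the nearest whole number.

Flow: 68 L/min ÷ 60 = 1.1333 L/s.
Vt = flow × Ti = 1.1333 L/s × 0.51 s × 1000 mL/L = 577.98 mL.
R = (PIP − Pplat)/V̇ = (28.4 − 18.2) / 1.1333 = 10.2/1.1333 = 9.0 cmH2O·s/L.
C = Vt/(Pplat − PEEP) = 577.98 / (18.2 − 6) = 577.98/12.2 = 47.375 mL/cmH2O.
τ = R × C = 9.0 × 0.04738 L/cmH2O = 0.4264 s.
Fraction remaining = e^(−Te/τ) = e^(−0.29/0.4264) = 0.5066.
Trapped volume = 577.98 × 0.5066 = 292.8 mL.

293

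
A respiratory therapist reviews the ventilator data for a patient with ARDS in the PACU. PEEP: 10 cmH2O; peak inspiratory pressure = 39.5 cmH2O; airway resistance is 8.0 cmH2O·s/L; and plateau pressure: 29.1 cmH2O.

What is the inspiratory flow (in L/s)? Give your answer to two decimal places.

1.30

flow = (PIP − Pplat) / Raw = 10.4 / 8.0 = 1.3 L/s.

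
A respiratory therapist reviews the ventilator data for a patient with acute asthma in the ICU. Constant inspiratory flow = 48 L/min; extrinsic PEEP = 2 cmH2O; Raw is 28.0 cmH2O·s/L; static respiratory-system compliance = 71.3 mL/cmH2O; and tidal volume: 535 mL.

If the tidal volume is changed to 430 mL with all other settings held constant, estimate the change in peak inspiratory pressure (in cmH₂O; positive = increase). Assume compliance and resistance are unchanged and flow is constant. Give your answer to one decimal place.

-1.5

PIP = Vt/C + R·V̇ + PEEP (constant-flow equation of motion).
Only the elastic term changes: ΔPIP = ΔVt / C = (430 − 535) / 71.3 = -1.473 cmH2O.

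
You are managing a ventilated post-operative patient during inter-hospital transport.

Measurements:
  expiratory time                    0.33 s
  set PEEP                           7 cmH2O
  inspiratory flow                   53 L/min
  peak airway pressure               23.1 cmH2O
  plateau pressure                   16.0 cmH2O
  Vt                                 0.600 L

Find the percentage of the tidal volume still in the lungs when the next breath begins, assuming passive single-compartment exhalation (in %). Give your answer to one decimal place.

54.0

Flow: 53 L/min ÷ 60 = 0.8833 L/s.
R = (PIP − Pplat)/V̇ = (23.1 − 16.0) / 0.8833 = 7.1/0.8833 = 8.038 cmH2O·s/L.
C = Vt/(Pplat − PEEP) = 600.0 / (16.0 − 7) = 600.0/9.0 = 66.667 mL/cmH2O.
τ = R × C = 8.038 × 0.06667 L/cmH2O = 0.5359 s.
Fraction remaining at end-expiration = e^(−Te/τ) = e^(−0.33/0.5359) = 0.5402 → 54.02%.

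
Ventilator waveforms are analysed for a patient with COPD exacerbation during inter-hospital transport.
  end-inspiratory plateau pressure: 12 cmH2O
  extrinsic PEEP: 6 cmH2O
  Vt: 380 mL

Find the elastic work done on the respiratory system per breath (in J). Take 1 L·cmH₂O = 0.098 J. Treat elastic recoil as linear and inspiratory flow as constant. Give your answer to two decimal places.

0.11

Elastic work ≈ ½ × (Pplat − PEEP) × Vt = 0.5 × (12 − 6) × 0.380 L = 0.5 × 6.0 × 0.380 = 1.14 L·cmH2O.
× 0.098 J/(L·cmH2O) → 0.1117 J.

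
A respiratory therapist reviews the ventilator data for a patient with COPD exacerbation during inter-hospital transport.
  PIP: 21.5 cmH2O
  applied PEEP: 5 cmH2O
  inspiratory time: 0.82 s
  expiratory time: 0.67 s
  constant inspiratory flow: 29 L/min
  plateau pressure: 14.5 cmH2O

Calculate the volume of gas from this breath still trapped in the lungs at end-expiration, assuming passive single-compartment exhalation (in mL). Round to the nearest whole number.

Flow: 29 L/min ÷ 60 = 0.4833 L/s.
Vt = flow × Ti = 0.4833 L/s × 0.82 s × 1000 mL/L = 396.31 mL.
R = (PIP − Pplat)/V̇ = (21.5 − 14.5) / 0.4833 = 7.0/0.4833 = 14.484 cmH2O·s/L.
C = Vt/(Pplat − PEEP) = 396.31 / (14.5 − 5) = 396.31/9.5 = 41.717 mL/cmH2O.
τ = R × C = 14.484 × 0.04172 L/cmH2O = 0.6043 s.
Fraction remaining = e^(−Te/τ) = e^(−0.67/0.6043) = 0.33.
Trapped volume = 396.31 × 0.33 = 130.78 mL.

131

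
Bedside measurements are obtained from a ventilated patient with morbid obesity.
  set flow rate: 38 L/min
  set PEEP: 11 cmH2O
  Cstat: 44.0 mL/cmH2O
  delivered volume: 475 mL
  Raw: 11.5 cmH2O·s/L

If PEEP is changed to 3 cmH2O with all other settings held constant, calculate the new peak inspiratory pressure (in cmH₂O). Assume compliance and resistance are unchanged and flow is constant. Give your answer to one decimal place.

21.1

Flow: 38 L/min ÷ 60 = 0.6333 L/s.
PIP = Vt/C + R·V̇ + PEEP (constant-flow equation of motion).
Only the baseline term changes: ΔPIP = ΔPEEP = 3 − 11 = -8.0 cmH2O.
Original PIP = 475/44.0 + 11.5×0.6333 + 11 = 29.078 cmH2O; new PIP = 29.078 + (-8.0) = 21.078 cmH2O.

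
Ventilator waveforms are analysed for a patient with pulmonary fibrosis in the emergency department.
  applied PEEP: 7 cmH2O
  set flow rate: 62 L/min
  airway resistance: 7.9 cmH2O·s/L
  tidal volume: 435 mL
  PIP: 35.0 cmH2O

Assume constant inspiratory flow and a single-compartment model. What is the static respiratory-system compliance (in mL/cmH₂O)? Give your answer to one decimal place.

21.9

Flow: 62 L/min ÷ 60 = 1.0333 L/s.
Equation of motion (constant flow): PIP = Vt/C + R·V̇ + PEEP.
Vt/C = PIP − R·V̇ − PEEP = 35.0 − 7.9×1.0333 − 7 = 35.0 − 8.163 − 7 = 19.837 cmH2O.
C = Vt / 19.837 = 435 / 19.837 = 21.929 mL/cmH2O.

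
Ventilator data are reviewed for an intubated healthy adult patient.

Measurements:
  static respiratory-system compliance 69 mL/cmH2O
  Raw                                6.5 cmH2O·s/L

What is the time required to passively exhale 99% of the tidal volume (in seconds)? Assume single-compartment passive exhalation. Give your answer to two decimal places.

2.07

τ = R × C = 6.5 × 69 mL/cmH2O = 6.5 × 0.069 L/cmH2O = 0.4485 s.
Exhaled fraction f = 1 − e^(−t/τ) → t = −τ·ln(1 − f) = −0.4485·ln(0.01) = 2.065 s.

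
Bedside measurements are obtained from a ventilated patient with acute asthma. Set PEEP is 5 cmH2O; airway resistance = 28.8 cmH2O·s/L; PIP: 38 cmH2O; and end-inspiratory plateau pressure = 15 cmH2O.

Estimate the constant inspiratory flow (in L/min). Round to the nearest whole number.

flow = (PIP − Pplat) / Raw = (38 − 15) / 28.8 = 0.7986 L/s × 60 = 47.916 L/min.

48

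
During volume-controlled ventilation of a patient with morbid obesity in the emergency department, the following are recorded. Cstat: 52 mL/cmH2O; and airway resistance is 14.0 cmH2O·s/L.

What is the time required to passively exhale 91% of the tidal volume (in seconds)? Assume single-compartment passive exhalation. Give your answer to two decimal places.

1.75

τ = R × C = 14.0 × 52 mL/cmH2O = 14.0 × 0.052 L/cmH2O = 0.728 s.
Exhaled fraction f = 1 − e^(−t/τ) → t = −τ·ln(1 − f) = −0.728·ln(0.09) = 1.753 s.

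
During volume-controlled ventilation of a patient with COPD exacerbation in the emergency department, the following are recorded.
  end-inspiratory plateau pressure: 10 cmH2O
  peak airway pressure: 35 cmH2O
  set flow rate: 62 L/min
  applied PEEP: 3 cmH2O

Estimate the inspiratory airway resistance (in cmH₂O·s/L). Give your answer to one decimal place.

Flow: 62 L/min ÷ 60 = 1.0333 L/s.
Raw = (PIP − Pplat) / flow = (35 − 10) / 1.0333 = 25.0 / 1.0333 = 24.194 cmH2O·s/L.

24.2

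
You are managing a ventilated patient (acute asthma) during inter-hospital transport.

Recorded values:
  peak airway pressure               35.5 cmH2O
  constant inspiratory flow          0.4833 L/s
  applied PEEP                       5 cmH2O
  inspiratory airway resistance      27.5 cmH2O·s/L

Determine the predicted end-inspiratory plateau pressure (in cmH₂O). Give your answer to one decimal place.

22.2

Pplat = PIP − Raw × flow = 35.5 − 27.5 × 0.4833 = 35.5 − 13.291 = 22.209 cmH2O.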